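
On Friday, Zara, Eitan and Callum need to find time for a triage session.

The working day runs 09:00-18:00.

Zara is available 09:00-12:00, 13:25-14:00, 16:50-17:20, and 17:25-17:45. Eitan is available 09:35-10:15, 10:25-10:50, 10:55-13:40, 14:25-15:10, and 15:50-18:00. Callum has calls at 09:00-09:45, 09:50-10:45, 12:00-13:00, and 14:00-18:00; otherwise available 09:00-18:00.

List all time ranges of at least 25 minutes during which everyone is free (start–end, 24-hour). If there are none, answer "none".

10:55–12:00

Callum free within 09:00–18:00: 09:45–09:50, 10:45–12:00, 13:00–14:00.
Zara ∩ Eitan: 09:35–10:15, 10:25–10:50, 10:55–12:00, 13:25–13:40, 16:50–17:20, 17:25–17:45.
Zara ∩ Eitan ∩ Callum: 09:45–09:50, 10:45–10:50, 10:55–12:00, 13:25–13:40.
Windows ≥ 25 min: 10:55–12:00.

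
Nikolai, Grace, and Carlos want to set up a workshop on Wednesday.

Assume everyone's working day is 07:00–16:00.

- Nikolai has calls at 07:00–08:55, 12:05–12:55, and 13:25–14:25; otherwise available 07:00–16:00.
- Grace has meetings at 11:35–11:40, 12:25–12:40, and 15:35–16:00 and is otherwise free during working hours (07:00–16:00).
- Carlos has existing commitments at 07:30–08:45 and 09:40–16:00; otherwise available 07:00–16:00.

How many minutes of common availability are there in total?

Nikolai free within 07:00–16:00: 08:55–12:05, 12:55–13:25, 14:25–16:00.
Grace free within 07:00–16:00: 07:00–11:35, 11:40–12:25, 12:40–15:35.
Carlos free within 07:00–16:00: 07:00–07:30, 08:45–09:40.
Nikolai ∩ Grace: 08:55–11:35, 11:40–12:05, 12:55–13:25, 14:25–15:35.
Nikolai ∩ Grace ∩ Carlos: 08:55–09:40.
Total common minutes: 45.

45 minutes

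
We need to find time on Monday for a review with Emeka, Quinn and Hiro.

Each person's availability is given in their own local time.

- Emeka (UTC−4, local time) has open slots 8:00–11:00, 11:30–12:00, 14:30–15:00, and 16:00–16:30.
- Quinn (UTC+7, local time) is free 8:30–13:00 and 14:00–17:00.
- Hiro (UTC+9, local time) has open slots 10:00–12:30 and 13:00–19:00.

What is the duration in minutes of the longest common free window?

0 minutes

Emeka → UTC: 12:00–15:00, 15:30–16:00, 18:30–19:00, 20:00–20:30.
Quinn → UTC: 01:30–06:00, 07:00–10:00.
Hiro → UTC: 01:00–03:30, 04:00–10:00.
Emeka ∩ Quinn: (none).
Emeka ∩ Quinn ∩ Hiro: (none).
No common window.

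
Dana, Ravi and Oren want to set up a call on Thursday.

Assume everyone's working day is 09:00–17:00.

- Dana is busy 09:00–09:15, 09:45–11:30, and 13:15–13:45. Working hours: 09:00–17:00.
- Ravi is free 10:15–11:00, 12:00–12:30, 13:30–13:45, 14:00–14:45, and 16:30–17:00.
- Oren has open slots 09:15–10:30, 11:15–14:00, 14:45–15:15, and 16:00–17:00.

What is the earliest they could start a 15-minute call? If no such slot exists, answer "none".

12:00

Dana free within 09:00–17:00: 09:15–09:45, 11:30–13:15, 13:45–17:00.
Dana ∩ Ravi: 12:00–12:30, 14:00–14:45, 16:30–17:00.
Dana ∩ Ravi ∩ Oren: 12:00–12:30, 16:30–17:00.
Windows ≥ 15 min: 12:00–12:30, 16:30–17:00.
Earliest such window starts at 12:00.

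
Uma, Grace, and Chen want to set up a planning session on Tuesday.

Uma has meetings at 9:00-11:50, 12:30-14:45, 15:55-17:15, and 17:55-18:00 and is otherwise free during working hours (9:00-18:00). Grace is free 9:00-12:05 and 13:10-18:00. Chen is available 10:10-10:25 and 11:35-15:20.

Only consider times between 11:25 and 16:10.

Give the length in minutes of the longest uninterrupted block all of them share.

Uma free within 09:00–18:00: 11:50–12:30, 14:45–15:55, 17:15–17:55.
Uma ∩ Grace: 11:50–12:05, 14:45–15:55, 17:15–17:55.
Uma ∩ Grace ∩ Chen: 11:50–12:05, 14:45–15:20.
Restricted to 11:25–16:10: 11:50–12:05, 14:45–15:20.
Common window lengths: 15, 35 min; longest is 35.

35 minutes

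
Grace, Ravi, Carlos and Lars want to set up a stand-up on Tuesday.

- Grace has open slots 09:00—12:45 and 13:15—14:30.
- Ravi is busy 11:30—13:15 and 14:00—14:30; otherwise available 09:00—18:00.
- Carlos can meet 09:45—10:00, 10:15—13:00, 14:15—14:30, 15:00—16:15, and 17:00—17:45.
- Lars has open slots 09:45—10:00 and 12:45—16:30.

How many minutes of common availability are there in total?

Ravi free within 09:00–18:00: 09:00–11:30, 13:15–14:00, 14:30–18:00.
Grace ∩ Ravi: 09:00–11:30, 13:15–14:00.
Grace ∩ Ravi ∩ Carlos: 09:45–10:00, 10:15–11:30.
Grace ∩ Ravi ∩ Carlos ∩ Lars: 09:45–10:00.
Total common minutes: 15.

15 minutes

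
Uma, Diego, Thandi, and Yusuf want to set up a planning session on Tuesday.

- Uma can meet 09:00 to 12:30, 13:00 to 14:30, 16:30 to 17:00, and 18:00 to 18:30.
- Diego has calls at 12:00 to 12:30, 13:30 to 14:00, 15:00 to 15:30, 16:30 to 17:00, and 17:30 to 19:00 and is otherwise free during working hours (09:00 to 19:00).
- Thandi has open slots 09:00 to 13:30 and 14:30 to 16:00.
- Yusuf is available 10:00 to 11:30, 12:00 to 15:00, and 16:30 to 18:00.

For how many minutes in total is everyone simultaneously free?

120 minutes

Diego free within 09:00–19:00: 09:00–12:00, 12:30–13:30, 14:00–15:00, 15:30–16:30, 17:00–17:30.
Uma ∩ Diego: 09:00–12:00, 13:00–13:30, 14:00–14:30.
Uma ∩ Diego ∩ Thandi: 09:00–12:00, 13:00–13:30.
Uma ∩ Diego ∩ Thandi ∩ Yusuf: 10:00–11:30, 13:00–13:30.
Total common minutes: 90 + 30 = 120.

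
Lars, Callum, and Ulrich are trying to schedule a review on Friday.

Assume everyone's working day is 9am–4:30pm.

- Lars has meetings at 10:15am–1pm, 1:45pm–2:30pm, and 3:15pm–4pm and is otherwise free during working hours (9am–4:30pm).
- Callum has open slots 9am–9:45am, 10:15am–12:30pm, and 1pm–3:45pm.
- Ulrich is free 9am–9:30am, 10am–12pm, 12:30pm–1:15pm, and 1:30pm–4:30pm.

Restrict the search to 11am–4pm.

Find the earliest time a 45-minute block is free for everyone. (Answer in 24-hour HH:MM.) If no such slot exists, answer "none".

Lars free within 09:00–16:30: 09:00–10:15, 13:00–13:45, 14:30–15:15, 16:00–16:30.
Lars ∩ Callum: 09:00–09:45, 13:00–13:45, 14:30–15:15.
Lars ∩ Callum ∩ Ulrich: 09:00–09:30, 13:00–13:15, 13:30–13:45, 14:30–15:15.
Restricted to 11:00–16:00: 13:00–13:15, 13:30–13:45, 14:30–15:15.
Windows ≥ 45 min: 14:30–15:15.
Earliest such window starts at 14:30.

14:30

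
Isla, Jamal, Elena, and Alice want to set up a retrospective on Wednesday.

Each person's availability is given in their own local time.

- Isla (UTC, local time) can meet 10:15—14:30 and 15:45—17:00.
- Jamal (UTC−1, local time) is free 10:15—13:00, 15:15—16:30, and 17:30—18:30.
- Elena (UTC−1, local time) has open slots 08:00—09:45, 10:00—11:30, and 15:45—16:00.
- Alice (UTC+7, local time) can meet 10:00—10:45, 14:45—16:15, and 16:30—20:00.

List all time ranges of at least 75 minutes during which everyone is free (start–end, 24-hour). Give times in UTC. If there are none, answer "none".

Isla → UTC: 10:15–14:30, 15:45–17:00.
Jamal → UTC: 11:15–14:00, 16:15–17:30, 18:30–19:30.
Elena → UTC: 09:00–10:45, 11:00–12:30, 16:45–17:00.
Alice → UTC: 03:00–03:45, 07:45–09:15, 09:30–13:00.
Isla ∩ Jamal: 11:15–14:00, 16:15–17:00.
Isla ∩ Jamal ∩ Elena: 11:15–12:30, 16:45–17:00.
Isla ∩ Jamal ∩ Elena ∩ Alice: 11:15–12:30.
Windows ≥ 75 min: 11:15–12:30.

11:15–12:30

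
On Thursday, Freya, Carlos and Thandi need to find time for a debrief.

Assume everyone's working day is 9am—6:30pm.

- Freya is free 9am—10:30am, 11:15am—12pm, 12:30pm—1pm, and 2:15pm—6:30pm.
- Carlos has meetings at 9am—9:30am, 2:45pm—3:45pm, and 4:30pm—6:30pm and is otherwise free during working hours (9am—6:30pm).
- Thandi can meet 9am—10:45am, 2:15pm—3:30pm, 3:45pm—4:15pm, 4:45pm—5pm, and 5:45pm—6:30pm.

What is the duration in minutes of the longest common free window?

Carlos free within 09:00–18:30: 09:30–14:45, 15:45–16:30.
Freya ∩ Carlos: 09:30–10:30, 11:15–12:00, 12:30–13:00, 14:15–14:45, 15:45–16:30.
Freya ∩ Carlos ∩ Thandi: 09:30–10:30, 14:15–14:45, 15:45–16:15.
Common window lengths: 60, 30, 30 min; longest is 60.

60 minutes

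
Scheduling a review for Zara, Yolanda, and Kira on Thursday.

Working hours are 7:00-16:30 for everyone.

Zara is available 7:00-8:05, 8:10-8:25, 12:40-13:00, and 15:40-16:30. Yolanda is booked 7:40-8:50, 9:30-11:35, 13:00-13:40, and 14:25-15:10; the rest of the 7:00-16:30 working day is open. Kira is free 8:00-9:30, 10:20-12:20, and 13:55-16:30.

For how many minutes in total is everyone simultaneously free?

50 minutes

Yolanda free within 07:00–16:30: 07:00–07:40, 08:50–09:30, 11:35–13:00, 13:40–14:25, 15:10–16:30.
Zara ∩ Yolanda: 07:00–07:40, 12:40–13:00, 15:40–16:30.
Zara ∩ Yolanda ∩ Kira: 15:40–16:30.
Total common minutes: 50.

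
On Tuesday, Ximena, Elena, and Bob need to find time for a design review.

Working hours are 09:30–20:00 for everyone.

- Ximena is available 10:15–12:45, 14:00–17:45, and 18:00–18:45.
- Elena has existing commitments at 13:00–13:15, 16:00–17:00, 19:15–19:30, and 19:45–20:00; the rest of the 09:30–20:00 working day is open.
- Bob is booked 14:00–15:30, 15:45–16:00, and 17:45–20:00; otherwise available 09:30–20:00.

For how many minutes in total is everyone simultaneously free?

Elena free within 09:30–20:00: 09:30–13:00, 13:15–16:00, 17:00–19:15, 19:30–19:45.
Bob free within 09:30–20:00: 09:30–14:00, 15:30–15:45, 16:00–17:45.
Ximena ∩ Elena: 10:15–12:45, 14:00–16:00, 17:00–17:45, 18:00–18:45.
Ximena ∩ Elena ∩ Bob: 10:15–12:45, 15:30–15:45, 17:00–17:45.
Total common minutes: 150 + 15 + 45 = 210.

210 minutes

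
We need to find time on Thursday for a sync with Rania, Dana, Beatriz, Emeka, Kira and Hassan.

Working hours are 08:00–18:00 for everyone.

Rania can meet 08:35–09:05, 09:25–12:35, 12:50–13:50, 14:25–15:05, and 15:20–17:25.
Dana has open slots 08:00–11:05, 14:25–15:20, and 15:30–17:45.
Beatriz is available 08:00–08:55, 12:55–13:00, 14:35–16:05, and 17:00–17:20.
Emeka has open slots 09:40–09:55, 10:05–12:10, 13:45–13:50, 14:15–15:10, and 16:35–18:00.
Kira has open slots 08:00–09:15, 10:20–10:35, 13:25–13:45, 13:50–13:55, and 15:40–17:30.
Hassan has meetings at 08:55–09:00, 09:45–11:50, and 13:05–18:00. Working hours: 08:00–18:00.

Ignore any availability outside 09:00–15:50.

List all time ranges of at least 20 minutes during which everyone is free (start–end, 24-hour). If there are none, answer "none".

Hassan free within 08:00–18:00: 08:00–08:55, 09:00–09:45, 11:50–13:05.
Rania ∩ Dana: 08:35–09:05, 09:25–11:05, 14:25–15:05, 15:30–17:25.
Rania ∩ Dana ∩ Beatriz: 08:35–08:55, 14:35–15:05, 15:30–16:05, 17:00–17:20.
Rania ∩ Dana ∩ Beatriz ∩ Emeka: 14:35–15:05, 17:00–17:20.
Rania ∩ Dana ∩ Beatriz ∩ Emeka ∩ Kira: 17:00–17:20.
Rania ∩ Dana ∩ Beatriz ∩ Emeka ∩ Kira ∩ Hassan: (none).
Restricted to 09:00–15:50: (none).
Windows ≥ 20 min: (none).

none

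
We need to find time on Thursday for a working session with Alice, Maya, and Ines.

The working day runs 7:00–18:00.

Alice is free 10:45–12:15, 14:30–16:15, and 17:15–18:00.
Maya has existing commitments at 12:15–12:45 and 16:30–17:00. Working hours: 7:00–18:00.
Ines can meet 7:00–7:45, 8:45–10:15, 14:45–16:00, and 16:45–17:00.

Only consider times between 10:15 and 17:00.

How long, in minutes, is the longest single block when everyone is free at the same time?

75 minutes

Maya free within 07:00–18:00: 07:00–12:15, 12:45–16:30, 17:00–18:00.
Alice ∩ Maya: 10:45–12:15, 14:30–16:15, 17:15–18:00.
Alice ∩ Maya ∩ Ines: 14:45–16:00.
Restricted to 10:15–17:00: 14:45–16:00.
Single common window of 75 minutes.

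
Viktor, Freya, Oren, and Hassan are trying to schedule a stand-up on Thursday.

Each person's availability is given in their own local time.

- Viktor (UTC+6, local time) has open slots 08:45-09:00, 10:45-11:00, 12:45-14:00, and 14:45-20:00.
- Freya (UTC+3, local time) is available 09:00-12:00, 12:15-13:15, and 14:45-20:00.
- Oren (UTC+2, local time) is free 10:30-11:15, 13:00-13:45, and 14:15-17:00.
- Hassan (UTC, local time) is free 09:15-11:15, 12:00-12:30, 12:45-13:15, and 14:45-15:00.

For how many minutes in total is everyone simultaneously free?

45 minutes

Viktor → UTC: 02:45–03:00, 04:45–05:00, 06:45–08:00, 08:45–14:00.
Freya → UTC: 06:00–09:00, 09:15–10:15, 11:45–17:00.
Oren → UTC: 08:30–09:15, 11:00–11:45, 12:15–15:00.
Hassan → UTC: 09:15–11:15, 12:00–12:30, 12:45–13:15, 14:45–15:00.
Viktor ∩ Freya: 06:45–08:00, 08:45–09:00, 09:15–10:15, 11:45–14:00.
Viktor ∩ Freya ∩ Oren: 08:45–09:00, 12:15–14:00.
Viktor ∩ Freya ∩ Oren ∩ Hassan: 12:15–12:30, 12:45–13:15.
Total common minutes: 15 + 30 = 45.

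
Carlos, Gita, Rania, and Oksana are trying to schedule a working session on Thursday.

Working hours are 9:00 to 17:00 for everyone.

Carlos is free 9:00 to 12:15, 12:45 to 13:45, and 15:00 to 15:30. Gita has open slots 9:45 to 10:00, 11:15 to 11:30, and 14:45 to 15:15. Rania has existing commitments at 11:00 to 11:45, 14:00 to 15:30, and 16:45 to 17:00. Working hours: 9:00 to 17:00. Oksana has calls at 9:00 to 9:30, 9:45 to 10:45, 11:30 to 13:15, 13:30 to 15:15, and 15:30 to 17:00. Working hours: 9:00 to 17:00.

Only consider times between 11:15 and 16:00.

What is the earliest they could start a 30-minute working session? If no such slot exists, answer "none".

Rania free within 09:00–17:00: 09:00–11:00, 11:45–14:00, 15:30–16:45.
Oksana free within 09:00–17:00: 09:30–09:45, 10:45–11:30, 13:15–13:30, 15:15–15:30.
Carlos ∩ Gita: 09:45–10:00, 11:15–11:30, 15:00–15:15.
Carlos ∩ Gita ∩ Rania: 09:45–10:00.
Carlos ∩ Gita ∩ Rania ∩ Oksana: (none).
Restricted to 11:15–16:00: (none).
Windows ≥ 30 min: (none).

none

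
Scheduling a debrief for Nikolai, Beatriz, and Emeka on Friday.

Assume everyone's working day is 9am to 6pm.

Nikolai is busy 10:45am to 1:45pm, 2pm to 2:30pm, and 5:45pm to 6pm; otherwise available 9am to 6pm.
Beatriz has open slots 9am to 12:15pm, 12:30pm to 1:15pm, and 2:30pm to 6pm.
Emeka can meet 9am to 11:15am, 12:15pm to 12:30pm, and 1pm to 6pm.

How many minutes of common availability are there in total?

Nikolai free within 09:00–18:00: 09:00–10:45, 13:45–14:00, 14:30–17:45.
Nikolai ∩ Beatriz: 09:00–10:45, 14:30–17:45.
Nikolai ∩ Beatriz ∩ Emeka: 09:00–10:45, 14:30–17:45.
Total common minutes: 105 + 195 = 300.

300 minutes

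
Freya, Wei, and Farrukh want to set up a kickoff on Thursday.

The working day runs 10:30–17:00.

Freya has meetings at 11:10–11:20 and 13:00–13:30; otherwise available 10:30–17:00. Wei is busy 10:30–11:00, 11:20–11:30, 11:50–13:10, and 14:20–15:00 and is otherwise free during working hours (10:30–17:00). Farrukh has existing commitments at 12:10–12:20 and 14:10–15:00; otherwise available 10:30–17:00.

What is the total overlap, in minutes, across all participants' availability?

Freya free within 10:30–17:00: 10:30–11:10, 11:20–13:00, 13:30–17:00.
Wei free within 10:30–17:00: 11:00–11:20, 11:30–11:50, 13:10–14:20, 15:00–17:00.
Farrukh free within 10:30–17:00: 10:30–12:10, 12:20–14:10, 15:00–17:00.
Freya ∩ Wei: 11:00–11:10, 11:30–11:50, 13:30–14:20, 15:00–17:00.
Freya ∩ Wei ∩ Farrukh: 11:00–11:10, 11:30–11:50, 13:30–14:10, 15:00–17:00.
Total common minutes: 10 + 20 + 40 + 120 = 190.

190 minutes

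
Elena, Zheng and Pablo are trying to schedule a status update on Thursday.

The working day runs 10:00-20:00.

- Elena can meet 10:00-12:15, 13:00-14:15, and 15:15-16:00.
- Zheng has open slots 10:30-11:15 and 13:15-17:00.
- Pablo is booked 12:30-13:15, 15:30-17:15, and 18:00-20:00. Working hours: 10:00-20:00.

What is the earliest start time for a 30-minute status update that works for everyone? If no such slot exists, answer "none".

10:30

Pablo free within 10:00–20:00: 10:00–12:30, 13:15–15:30, 17:15–18:00.
Elena ∩ Zheng: 10:30–11:15, 13:15–14:15, 15:15–16:00.
Elena ∩ Zheng ∩ Pablo: 10:30–11:15, 13:15–14:15, 15:15–15:30.
Windows ≥ 30 min: 10:30–11:15, 13:15–14:15.
Earliest such window starts at 10:30.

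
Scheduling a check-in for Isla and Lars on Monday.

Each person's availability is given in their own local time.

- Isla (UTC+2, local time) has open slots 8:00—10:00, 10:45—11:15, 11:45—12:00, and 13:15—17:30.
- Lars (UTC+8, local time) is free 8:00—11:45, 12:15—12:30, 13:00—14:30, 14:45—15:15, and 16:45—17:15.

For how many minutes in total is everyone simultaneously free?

Isla → UTC: 06:00–08:00, 08:45–09:15, 09:45–10:00, 11:15–15:30.
Lars → UTC: 00:00–03:45, 04:15–04:30, 05:00–06:30, 06:45–07:15, 08:45–09:15.
Isla ∩ Lars: 06:00–06:30, 06:45–07:15, 08:45–09:15.
Total common minutes: 30 + 30 + 30 = 90.

90 minutes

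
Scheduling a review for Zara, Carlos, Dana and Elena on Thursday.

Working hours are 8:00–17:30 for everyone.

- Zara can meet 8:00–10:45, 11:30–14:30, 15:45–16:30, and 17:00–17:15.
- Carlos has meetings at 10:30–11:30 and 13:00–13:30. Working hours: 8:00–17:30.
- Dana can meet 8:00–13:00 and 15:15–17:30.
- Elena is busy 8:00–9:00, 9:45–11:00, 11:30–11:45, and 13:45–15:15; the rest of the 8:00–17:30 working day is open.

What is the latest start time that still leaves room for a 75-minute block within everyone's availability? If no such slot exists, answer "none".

Carlos free within 08:00–17:30: 08:00–10:30, 11:30–13:00, 13:30–17:30.
Elena free within 08:00–17:30: 09:00–09:45, 11:00–11:30, 11:45–13:45, 15:15–17:30.
Zara ∩ Carlos: 08:00–10:30, 11:30–13:00, 13:30–14:30, 15:45–16:30, 17:00–17:15.
Zara ∩ Carlos ∩ Dana: 08:00–10:30, 11:30–13:00, 15:45–16:30, 17:00–17:15.
Zara ∩ Carlos ∩ Dana ∩ Elena: 09:00–09:45, 11:45–13:00, 15:45–16:30, 17:00–17:15.
Windows ≥ 75 min: 11:45–13:00.
Latest start in the last window 11:45–13:00 is 13:00 − 75 min = 11:45.

11:45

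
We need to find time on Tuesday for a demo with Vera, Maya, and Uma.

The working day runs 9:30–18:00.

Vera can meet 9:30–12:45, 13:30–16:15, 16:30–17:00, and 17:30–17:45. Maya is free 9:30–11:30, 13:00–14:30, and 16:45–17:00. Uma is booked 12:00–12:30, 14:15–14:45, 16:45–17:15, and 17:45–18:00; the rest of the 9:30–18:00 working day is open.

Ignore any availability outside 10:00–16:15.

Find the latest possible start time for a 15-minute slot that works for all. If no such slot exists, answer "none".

Uma free within 09:30–18:00: 09:30–12:00, 12:30–14:15, 14:45–16:45, 17:15–17:45.
Vera ∩ Maya: 09:30–11:30, 13:30–14:30, 16:45–17:00.
Vera ∩ Maya ∩ Uma: 09:30–11:30, 13:30–14:15.
Restricted to 10:00–16:15: 10:00–11:30, 13:30–14:15.
Windows ≥ 15 min: 10:00–11:30, 13:30–14:15.
Latest start in the last window 13:30–14:15 is 14:15 − 15 min = 14:00.

14:00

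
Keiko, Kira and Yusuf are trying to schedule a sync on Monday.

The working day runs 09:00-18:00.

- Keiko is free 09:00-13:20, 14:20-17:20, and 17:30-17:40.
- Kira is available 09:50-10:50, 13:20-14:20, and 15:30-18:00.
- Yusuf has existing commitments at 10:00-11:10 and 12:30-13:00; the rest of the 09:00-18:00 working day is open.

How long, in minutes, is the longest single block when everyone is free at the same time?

Yusuf free within 09:00–18:00: 09:00–10:00, 11:10–12:30, 13:00–18:00.
Keiko ∩ Kira: 09:50–10:50, 15:30–17:20, 17:30–17:40.
Keiko ∩ Kira ∩ Yusuf: 09:50–10:00, 15:30–17:20, 17:30–17:40.
Common window lengths: 10, 110, 10 min; longest is 110.

110 minutes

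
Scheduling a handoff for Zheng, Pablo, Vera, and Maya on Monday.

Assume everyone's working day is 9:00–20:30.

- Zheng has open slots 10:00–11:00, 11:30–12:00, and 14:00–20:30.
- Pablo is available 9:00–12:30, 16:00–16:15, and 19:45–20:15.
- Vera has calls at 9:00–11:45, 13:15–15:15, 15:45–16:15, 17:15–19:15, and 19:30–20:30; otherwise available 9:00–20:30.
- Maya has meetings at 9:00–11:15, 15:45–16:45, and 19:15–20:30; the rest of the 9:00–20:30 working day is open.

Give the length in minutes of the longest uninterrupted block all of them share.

15 minutes

Vera free within 09:00–20:30: 11:45–13:15, 15:15–15:45, 16:15–17:15, 19:15–19:30.
Maya free within 09:00–20:30: 11:15–15:45, 16:45–19:15.
Zheng ∩ Pablo: 10:00–11:00, 11:30–12:00, 16:00–16:15, 19:45–20:15.
Zheng ∩ Pablo ∩ Vera: 11:45–12:00.
Zheng ∩ Pablo ∩ Vera ∩ Maya: 11:45–12:00.
Single common window of 15 minutes.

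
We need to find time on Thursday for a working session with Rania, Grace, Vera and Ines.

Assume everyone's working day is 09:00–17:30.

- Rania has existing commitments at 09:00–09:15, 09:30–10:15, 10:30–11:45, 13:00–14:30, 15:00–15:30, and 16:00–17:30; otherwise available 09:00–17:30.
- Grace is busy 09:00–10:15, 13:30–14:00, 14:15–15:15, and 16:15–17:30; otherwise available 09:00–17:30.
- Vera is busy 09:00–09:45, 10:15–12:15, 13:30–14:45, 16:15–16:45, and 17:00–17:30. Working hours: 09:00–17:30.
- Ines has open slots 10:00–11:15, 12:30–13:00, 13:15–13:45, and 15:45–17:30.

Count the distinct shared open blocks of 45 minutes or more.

Rania free within 09:00–17:30: 09:15–09:30, 10:15–10:30, 11:45–13:00, 14:30–15:00, 15:30–16:00.
Grace free within 09:00–17:30: 10:15–13:30, 14:00–14:15, 15:15–16:15.
Vera free within 09:00–17:30: 09:45–10:15, 12:15–13:30, 14:45–16:15, 16:45–17:00.
Rania ∩ Grace: 10:15–10:30, 11:45–13:00, 15:30–16:00.
Rania ∩ Grace ∩ Vera: 12:15–13:00, 15:30–16:00.
Rania ∩ Grace ∩ Vera ∩ Ines: 12:30–13:00, 15:45–16:00.
Windows ≥ 45 min: (none).
That's 0 windows.

0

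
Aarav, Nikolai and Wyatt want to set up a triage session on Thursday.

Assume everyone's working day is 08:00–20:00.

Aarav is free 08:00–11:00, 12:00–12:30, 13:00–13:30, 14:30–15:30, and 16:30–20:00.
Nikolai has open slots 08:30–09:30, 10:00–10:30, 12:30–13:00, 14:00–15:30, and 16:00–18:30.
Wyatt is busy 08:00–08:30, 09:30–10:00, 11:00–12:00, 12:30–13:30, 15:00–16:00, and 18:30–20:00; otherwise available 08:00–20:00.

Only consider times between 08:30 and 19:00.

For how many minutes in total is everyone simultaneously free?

240 minutes

Wyatt free within 08:00–20:00: 08:30–09:30, 10:00–11:00, 12:00–12:30, 13:30–15:00, 16:00–18:30.
Aarav ∩ Nikolai: 08:30–09:30, 10:00–10:30, 14:30–15:30, 16:30–18:30.
Aarav ∩ Nikolai ∩ Wyatt: 08:30–09:30, 10:00–10:30, 14:30–15:00, 16:30–18:30.
Restricted to 08:30–19:00: 08:30–09:30, 10:00–10:30, 14:30–15:00, 16:30–18:30.
Total common minutes: 60 + 30 + 30 + 120 = 240.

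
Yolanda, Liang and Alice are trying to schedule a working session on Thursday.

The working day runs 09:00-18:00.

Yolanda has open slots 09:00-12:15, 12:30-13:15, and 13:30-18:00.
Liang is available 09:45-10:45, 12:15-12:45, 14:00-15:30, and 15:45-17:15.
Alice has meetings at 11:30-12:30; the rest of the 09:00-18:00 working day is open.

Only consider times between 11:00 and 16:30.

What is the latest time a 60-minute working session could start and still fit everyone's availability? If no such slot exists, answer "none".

Alice free within 09:00–18:00: 09:00–11:30, 12:30–18:00.
Yolanda ∩ Liang: 09:45–10:45, 12:30–12:45, 14:00–15:30, 15:45–17:15.
Yolanda ∩ Liang ∩ Alice: 09:45–10:45, 12:30–12:45, 14:00–15:30, 15:45–17:15.
Restricted to 11:00–16:30: 12:30–12:45, 14:00–15:30, 15:45–16:30.
Windows ≥ 60 min: 14:00–15:30.
Latest start in the last window 14:00–15:30 is 15:30 − 60 min = 14:30.

14:30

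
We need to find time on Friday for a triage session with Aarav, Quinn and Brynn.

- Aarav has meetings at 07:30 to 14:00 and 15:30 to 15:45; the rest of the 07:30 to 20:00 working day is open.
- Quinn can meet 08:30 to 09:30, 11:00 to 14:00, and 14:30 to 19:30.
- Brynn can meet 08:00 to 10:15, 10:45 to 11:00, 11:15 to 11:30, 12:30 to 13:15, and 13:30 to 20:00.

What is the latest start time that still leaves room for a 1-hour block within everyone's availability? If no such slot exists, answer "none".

18:30

Aarav free within 07:30–20:00: 14:00–15:30, 15:45–20:00.
Aarav ∩ Quinn: 14:30–15:30, 15:45–19:30.
Aarav ∩ Quinn ∩ Brynn: 14:30–15:30, 15:45–19:30.
Windows ≥ 60 min: 14:30–15:30, 15:45–19:30.
Latest start in the last window 15:45–19:30 is 19:30 − 60 min = 18:30.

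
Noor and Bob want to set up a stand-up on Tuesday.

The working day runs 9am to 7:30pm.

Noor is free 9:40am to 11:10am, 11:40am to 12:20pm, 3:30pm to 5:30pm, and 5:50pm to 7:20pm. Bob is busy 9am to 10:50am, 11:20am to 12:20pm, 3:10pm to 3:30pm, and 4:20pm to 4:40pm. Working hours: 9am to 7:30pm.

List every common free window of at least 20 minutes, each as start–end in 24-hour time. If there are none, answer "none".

Bob free within 09:00–19:30: 10:50–11:20, 12:20–15:10, 15:30–16:20, 16:40–19:30.
Noor ∩ Bob: 10:50–11:10, 15:30–16:20, 16:40–17:30, 17:50–19:20.
Windows ≥ 20 min: 10:50–11:10, 15:30–16:20, 16:40–17:30, 17:50–19:20.

10:50–11:10, 15:30–16:20, 16:40–17:30, 17:50–19:20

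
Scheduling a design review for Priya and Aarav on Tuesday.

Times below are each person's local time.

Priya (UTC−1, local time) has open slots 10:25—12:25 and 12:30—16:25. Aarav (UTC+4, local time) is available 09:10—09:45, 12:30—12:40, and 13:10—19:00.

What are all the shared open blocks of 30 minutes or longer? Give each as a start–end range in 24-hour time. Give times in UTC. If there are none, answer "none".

Priya → UTC: 11:25–13:25, 13:30–17:25.
Aarav → UTC: 05:10–05:45, 08:30–08:40, 09:10–15:00.
Priya ∩ Aarav: 11:25–13:25, 13:30–15:00.
Windows ≥ 30 min: 11:25–13:25, 13:30–15:00.

11:25–13:25, 13:30–15:00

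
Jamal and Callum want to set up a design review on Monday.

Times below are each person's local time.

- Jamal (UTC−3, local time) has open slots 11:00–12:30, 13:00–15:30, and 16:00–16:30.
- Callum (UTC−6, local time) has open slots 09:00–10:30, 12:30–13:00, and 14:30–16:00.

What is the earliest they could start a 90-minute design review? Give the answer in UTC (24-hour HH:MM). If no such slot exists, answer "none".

none

Jamal → UTC: 14:00–15:30, 16:00–18:30, 19:00–19:30.
Callum → UTC: 15:00–16:30, 18:30–19:00, 20:30–22:00.
Jamal ∩ Callum: 15:00–15:30, 16:00–16:30.
Windows ≥ 90 min: (none).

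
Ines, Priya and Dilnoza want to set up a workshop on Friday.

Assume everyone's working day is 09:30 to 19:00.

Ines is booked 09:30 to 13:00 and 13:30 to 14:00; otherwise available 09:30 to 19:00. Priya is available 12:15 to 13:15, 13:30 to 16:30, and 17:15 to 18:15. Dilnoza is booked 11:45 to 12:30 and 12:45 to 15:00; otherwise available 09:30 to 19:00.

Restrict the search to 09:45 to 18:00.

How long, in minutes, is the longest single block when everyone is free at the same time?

Ines free within 09:30–19:00: 13:00–13:30, 14:00–19:00.
Dilnoza free within 09:30–19:00: 09:30–11:45, 12:30–12:45, 15:00–19:00.
Ines ∩ Priya: 13:00–13:15, 14:00–16:30, 17:15–18:15.
Ines ∩ Priya ∩ Dilnoza: 15:00–16:30, 17:15–18:15.
Restricted to 09:45–18:00: 15:00–16:30, 17:15–18:00.
Common window lengths: 90, 45 min; longest is 90.

90 minutes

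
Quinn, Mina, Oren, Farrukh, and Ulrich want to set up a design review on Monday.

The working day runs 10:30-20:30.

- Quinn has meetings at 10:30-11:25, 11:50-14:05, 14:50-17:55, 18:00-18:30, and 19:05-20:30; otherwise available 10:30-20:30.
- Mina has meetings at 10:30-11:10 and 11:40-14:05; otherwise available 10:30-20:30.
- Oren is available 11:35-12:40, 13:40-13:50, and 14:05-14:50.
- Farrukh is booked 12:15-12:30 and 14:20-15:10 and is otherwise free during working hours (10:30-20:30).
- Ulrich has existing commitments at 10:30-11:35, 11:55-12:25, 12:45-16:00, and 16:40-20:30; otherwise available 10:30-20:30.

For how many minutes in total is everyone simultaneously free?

Quinn free within 10:30–20:30: 11:25–11:50, 14:05–14:50, 17:55–18:00, 18:30–19:05.
Mina free within 10:30–20:30: 11:10–11:40, 14:05–20:30.
Farrukh free within 10:30–20:30: 10:30–12:15, 12:30–14:20, 15:10–20:30.
Ulrich free within 10:30–20:30: 11:35–11:55, 12:25–12:45, 16:00–16:40.
Quinn ∩ Mina: 11:25–11:40, 14:05–14:50, 17:55–18:00, 18:30–19:05.
Quinn ∩ Mina ∩ Oren: 11:35–11:40, 14:05–14:50.
Quinn ∩ Mina ∩ Oren ∩ Farrukh: 11:35–11:40, 14:05–14:20.
Quinn ∩ Mina ∩ Oren ∩ Farrukh ∩ Ulrich: 11:35–11:40.
Total common minutes: 5.

5 minutes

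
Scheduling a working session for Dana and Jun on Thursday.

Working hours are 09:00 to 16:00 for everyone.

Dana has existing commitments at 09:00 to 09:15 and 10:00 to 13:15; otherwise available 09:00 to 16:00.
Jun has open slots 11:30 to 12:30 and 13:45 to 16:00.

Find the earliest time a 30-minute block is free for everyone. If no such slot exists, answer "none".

13:45

Dana free within 09:00–16:00: 09:15–10:00, 13:15–16:00.
Dana ∩ Jun: 13:45–16:00.
Windows ≥ 30 min: 13:45–16:00.
Earliest such window starts at 13:45.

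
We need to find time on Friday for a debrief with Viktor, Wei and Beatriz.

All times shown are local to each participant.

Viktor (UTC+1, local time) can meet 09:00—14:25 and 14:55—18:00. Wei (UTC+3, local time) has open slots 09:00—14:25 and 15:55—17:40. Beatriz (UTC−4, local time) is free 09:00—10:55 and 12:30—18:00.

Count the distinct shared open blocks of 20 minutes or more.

Viktor → UTC: 08:00–13:25, 13:55–17:00.
Wei → UTC: 06:00–11:25, 12:55–14:40.
Beatriz → UTC: 13:00–14:55, 16:30–22:00.
Viktor ∩ Wei: 08:00–11:25, 12:55–13:25, 13:55–14:40.
Viktor ∩ Wei ∩ Beatriz: 13:00–13:25, 13:55–14:40.
Windows ≥ 20 min: 13:00–13:25, 13:55–14:40.
That's 2 windows.

2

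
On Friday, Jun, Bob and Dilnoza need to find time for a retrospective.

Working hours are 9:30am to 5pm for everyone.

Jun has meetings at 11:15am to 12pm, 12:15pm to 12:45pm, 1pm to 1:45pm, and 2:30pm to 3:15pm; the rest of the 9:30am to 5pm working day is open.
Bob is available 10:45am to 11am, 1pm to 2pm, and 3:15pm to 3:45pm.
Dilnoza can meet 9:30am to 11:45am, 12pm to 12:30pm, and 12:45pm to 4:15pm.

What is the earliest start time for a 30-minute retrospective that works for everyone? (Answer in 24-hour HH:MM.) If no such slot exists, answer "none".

Jun free within 09:30–17:00: 09:30–11:15, 12:00–12:15, 12:45–13:00, 13:45–14:30, 15:15–17:00.
Jun ∩ Bob: 10:45–11:00, 13:45–14:00, 15:15–15:45.
Jun ∩ Bob ∩ Dilnoza: 10:45–11:00, 13:45–14:00, 15:15–15:45.
Windows ≥ 30 min: 15:15–15:45.
Earliest such window starts at 15:15.

15:15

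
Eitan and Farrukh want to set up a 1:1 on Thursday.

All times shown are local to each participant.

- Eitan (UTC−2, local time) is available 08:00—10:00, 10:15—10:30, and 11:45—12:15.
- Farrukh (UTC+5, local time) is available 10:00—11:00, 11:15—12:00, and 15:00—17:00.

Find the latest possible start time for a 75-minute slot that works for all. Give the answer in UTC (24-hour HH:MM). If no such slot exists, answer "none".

10:45

Eitan → UTC: 10:00–12:00, 12:15–12:30, 13:45–14:15.
Farrukh → UTC: 05:00–06:00, 06:15–07:00, 10:00–12:00.
Eitan ∩ Farrukh: 10:00–12:00.
Windows ≥ 75 min: 10:00–12:00.
Latest start in the last window 10:00–12:00 is 12:00 − 75 min = 10:45.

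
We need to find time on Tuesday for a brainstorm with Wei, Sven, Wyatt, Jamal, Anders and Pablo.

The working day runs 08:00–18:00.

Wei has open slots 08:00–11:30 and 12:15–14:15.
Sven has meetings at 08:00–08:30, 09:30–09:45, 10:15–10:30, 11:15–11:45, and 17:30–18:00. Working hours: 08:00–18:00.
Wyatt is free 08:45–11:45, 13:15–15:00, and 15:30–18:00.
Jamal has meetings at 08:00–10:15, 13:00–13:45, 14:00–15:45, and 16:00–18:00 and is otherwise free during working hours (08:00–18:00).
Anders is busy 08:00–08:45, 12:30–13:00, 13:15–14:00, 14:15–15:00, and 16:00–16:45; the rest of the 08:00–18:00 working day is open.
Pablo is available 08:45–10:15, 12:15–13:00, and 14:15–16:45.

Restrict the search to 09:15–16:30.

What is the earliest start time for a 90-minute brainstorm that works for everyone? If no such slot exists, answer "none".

none

Sven free within 08:00–18:00: 08:30–09:30, 09:45–10:15, 10:30–11:15, 11:45–17:30.
Jamal free within 08:00–18:00: 10:15–13:00, 13:45–14:00, 15:45–16:00.
Anders free within 08:00–18:00: 08:45–12:30, 13:00–13:15, 14:00–14:15, 15:00–16:00, 16:45–18:00.
Wei ∩ Sven: 08:30–09:30, 09:45–10:15, 10:30–11:15, 12:15–14:15.
Wei ∩ Sven ∩ Wyatt: 08:45–09:30, 09:45–10:15, 10:30–11:15, 13:15–14:15.
Wei ∩ Sven ∩ Wyatt ∩ Jamal: 10:30–11:15, 13:45–14:00.
Wei ∩ Sven ∩ Wyatt ∩ Jamal ∩ Anders: 10:30–11:15.
Wei ∩ Sven ∩ Wyatt ∩ Jamal ∩ Anders ∩ Pablo: (none).
Restricted to 09:15–16:30: (none).
Windows ≥ 90 min: (none).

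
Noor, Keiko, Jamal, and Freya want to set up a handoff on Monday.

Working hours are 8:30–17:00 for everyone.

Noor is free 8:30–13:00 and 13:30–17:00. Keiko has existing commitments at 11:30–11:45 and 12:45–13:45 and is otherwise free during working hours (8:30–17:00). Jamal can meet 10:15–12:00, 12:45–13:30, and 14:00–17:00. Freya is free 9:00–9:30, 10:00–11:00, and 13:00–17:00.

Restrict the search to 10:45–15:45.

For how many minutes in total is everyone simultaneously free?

120 minutes

Keiko free within 08:30–17:00: 08:30–11:30, 11:45–12:45, 13:45–17:00.
Noor ∩ Keiko: 08:30–11:30, 11:45–12:45, 13:45–17:00.
Noor ∩ Keiko ∩ Jamal: 10:15–11:30, 11:45–12:00, 14:00–17:00.
Noor ∩ Keiko ∩ Jamal ∩ Freya: 10:15–11:00, 14:00–17:00.
Restricted to 10:45–15:45: 10:45–11:00, 14:00–15:45.
Total common minutes: 15 + 105 = 120.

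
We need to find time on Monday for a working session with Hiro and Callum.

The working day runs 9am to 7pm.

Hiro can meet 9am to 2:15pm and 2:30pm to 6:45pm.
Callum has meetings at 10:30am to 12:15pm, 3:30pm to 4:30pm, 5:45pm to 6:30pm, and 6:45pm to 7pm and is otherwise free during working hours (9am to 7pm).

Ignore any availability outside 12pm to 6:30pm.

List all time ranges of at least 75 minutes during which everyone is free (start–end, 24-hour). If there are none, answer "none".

12:15–14:15, 16:30–17:45

Callum free within 09:00–19:00: 09:00–10:30, 12:15–15:30, 16:30–17:45, 18:30–18:45.
Hiro ∩ Callum: 09:00–10:30, 12:15–14:15, 14:30–15:30, 16:30–17:45, 18:30–18:45.
Restricted to 12:00–18:30: 12:15–14:15, 14:30–15:30, 16:30–17:45.
Windows ≥ 75 min: 12:15–14:15, 16:30–17:45.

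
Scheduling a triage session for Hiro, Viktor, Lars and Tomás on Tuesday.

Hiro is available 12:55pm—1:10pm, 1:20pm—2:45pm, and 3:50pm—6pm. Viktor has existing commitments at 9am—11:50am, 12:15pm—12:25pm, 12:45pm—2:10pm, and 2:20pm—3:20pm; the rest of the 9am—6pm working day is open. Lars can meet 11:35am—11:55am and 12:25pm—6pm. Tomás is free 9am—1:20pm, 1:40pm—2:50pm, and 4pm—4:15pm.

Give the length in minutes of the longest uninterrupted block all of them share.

15 minutes

Viktor free within 09:00–18:00: 11:50–12:15, 12:25–12:45, 14:10–14:20, 15:20–18:00.
Hiro ∩ Viktor: 14:10–14:20, 15:50–18:00.
Hiro ∩ Viktor ∩ Lars: 14:10–14:20, 15:50–18:00.
Hiro ∩ Viktor ∩ Lars ∩ Tomás: 14:10–14:20, 16:00–16:15.
Common window lengths: 10, 15 min; longest is 15.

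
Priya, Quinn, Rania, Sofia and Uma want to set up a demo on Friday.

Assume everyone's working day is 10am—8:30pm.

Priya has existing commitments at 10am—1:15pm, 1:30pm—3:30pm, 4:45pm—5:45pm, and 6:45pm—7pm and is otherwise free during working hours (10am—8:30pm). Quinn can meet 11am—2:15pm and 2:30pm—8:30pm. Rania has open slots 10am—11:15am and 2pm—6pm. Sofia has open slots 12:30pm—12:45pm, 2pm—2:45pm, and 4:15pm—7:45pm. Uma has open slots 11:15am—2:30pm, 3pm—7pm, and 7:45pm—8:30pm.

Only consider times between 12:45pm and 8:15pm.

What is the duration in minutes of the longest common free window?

Priya free within 10:00–20:30: 13:15–13:30, 15:30–16:45, 17:45–18:45, 19:00–20:30.
Priya ∩ Quinn: 13:15–13:30, 15:30–16:45, 17:45–18:45, 19:00–20:30.
Priya ∩ Quinn ∩ Rania: 15:30–16:45, 17:45–18:00.
Priya ∩ Quinn ∩ Rania ∩ Sofia: 16:15–16:45, 17:45–18:00.
Priya ∩ Quinn ∩ Rania ∩ Sofia ∩ Uma: 16:15–16:45, 17:45–18:00.
Restricted to 12:45–20:15: 16:15–16:45, 17:45–18:00.
Common window lengths: 30, 15 min; longest is 30.

30 minutes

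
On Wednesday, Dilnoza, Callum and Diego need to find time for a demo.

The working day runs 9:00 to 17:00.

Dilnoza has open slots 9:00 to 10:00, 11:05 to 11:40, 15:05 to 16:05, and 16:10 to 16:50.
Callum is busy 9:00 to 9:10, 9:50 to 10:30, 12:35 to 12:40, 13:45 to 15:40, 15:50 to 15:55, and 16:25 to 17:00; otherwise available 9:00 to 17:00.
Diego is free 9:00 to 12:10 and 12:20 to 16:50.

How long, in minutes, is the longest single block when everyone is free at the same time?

40 minutes

Callum free within 09:00–17:00: 09:10–09:50, 10:30–12:35, 12:40–13:45, 15:40–15:50, 15:55–16:25.
Dilnoza ∩ Callum: 09:10–09:50, 11:05–11:40, 15:40–15:50, 15:55–16:05, 16:10–16:25.
Dilnoza ∩ Callum ∩ Diego: 09:10–09:50, 11:05–11:40, 15:40–15:50, 15:55–16:05, 16:10–16:25.
Common window lengths: 40, 35, 10, 10, 15 min; longest is 40.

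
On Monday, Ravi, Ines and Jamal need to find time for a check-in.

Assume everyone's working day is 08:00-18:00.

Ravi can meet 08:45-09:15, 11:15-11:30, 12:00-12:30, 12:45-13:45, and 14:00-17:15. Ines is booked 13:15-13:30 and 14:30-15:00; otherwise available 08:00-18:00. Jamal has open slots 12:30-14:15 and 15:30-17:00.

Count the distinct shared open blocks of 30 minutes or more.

2

Ines free within 08:00–18:00: 08:00–13:15, 13:30–14:30, 15:00–18:00.
Ravi ∩ Ines: 08:45–09:15, 11:15–11:30, 12:00–12:30, 12:45–13:15, 13:30–13:45, 14:00–14:30, 15:00–17:15.
Ravi ∩ Ines ∩ Jamal: 12:45–13:15, 13:30–13:45, 14:00–14:15, 15:30–17:00.
Windows ≥ 30 min: 12:45–13:15, 15:30–17:00.
That's 2 windows.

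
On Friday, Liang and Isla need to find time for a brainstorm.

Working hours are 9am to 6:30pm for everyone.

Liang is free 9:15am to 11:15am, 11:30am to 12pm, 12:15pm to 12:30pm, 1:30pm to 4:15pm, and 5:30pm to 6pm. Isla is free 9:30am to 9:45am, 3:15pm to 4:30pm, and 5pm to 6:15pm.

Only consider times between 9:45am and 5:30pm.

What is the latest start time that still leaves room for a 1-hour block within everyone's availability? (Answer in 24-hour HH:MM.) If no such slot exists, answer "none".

Liang ∩ Isla: 09:30–09:45, 15:15–16:15, 17:30–18:00.
Restricted to 09:45–17:30: 15:15–16:15.
Windows ≥ 60 min: 15:15–16:15.
Latest start in the last window 15:15–16:15 is 16:15 − 60 min = 15:15.

15:15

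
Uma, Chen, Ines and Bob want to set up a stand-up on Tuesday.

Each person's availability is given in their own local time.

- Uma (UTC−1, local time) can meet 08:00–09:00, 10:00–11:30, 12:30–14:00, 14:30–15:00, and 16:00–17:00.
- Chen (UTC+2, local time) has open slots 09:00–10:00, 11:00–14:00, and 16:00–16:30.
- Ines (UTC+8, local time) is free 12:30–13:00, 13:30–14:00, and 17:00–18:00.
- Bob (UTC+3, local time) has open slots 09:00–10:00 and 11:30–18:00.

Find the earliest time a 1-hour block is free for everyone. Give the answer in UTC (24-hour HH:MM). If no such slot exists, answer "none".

09:00

Uma → UTC: 09:00–10:00, 11:00–12:30, 13:30–15:00, 15:30–16:00, 17:00–18:00.
Chen → UTC: 07:00–08:00, 09:00–12:00, 14:00–14:30.
Ines → UTC: 04:30–05:00, 05:30–06:00, 09:00–10:00.
Bob → UTC: 06:00–07:00, 08:30–15:00.
Uma ∩ Chen: 09:00–10:00, 11:00–12:00, 14:00–14:30.
Uma ∩ Chen ∩ Ines: 09:00–10:00.
Uma ∩ Chen ∩ Ines ∩ Bob: 09:00–10:00.
Windows ≥ 60 min: 09:00–10:00.
Earliest such window starts at 09:00.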